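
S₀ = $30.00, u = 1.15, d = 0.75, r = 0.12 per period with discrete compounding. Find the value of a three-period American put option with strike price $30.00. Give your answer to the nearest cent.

Risk-neutral probability p = (1 + 0.12 − 0.75)/(1.15 − 0.75) = 0.3700/0.4000 = 0.9250
Terminal stock prices: S_uuu = 45.63, S_uud = 29.76, S_udd = 19.41, S_ddd = 12.66
Terminal payoffs (K − S): max(-15.63, 0) = 0, max(0.2438, 0) = 0.2438, max(10.59, 0) = 10.59, max(17.34, 0) = 17.34
Node uu (S = 39.67): continuation = 1/1.12·[0.9250·0.0000 + 0.0750·0.2438] = 0.0163; exercise value = 0.0000 ≤ continuation, so V_uu = 0.0163
Node ud (S = 25.88): continuation = 1/1.12·[0.9250·0.2438 + 0.0750·10.5938] = 0.9107; exercise value = 4.1250 > continuation, so V_ud = 4.1250 (exercise)
Node dd (S = 16.88): continuation = 1/1.12·[0.9250·10.5938 + 0.0750·17.3438] = 9.9107; exercise value = 13.1250 > continuation, so V_dd = 13.1250 (exercise)
Node u (S = 34.5): continuation = 1/1.12·[0.9250·0.0163 + 0.0750·4.1250] = 0.2897; exercise value = 0.0000 ≤ continuation, so V_u = 0.2897
Node d (S = 22.5): continuation = 1/1.12·[0.9250·4.1250 + 0.0750·13.1250] = 4.2857; exercise value = 7.5000 > continuation, so V_d = 7.5000 (exercise)
Node 0 (S = 30): continuation = 1/1.12·[0.9250·0.2897 + 0.0750·7.5000] = 0.7415; exercise value = 0.0000 ≤ continuation, so V_0 = 0.7415

$0.74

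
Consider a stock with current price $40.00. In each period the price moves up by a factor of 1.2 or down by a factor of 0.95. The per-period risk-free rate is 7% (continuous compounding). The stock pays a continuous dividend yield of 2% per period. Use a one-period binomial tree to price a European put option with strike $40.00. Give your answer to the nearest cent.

$1.11

Per-period risk-free factor R = e^0.07 = 1.0725; dividend-adjusted growth = e^(0.07−0.02) = 1.0513.
Risk-neutral probability p = (1.0513 − 0.95)/(1.2 − 0.95) = 0.1013/0.2500 = 0.4051
Terminal stock prices: S_u = 48, S_d = 38
Terminal payoffs (K − S): max(-8, 0) = 0, max(2, 0) = 2
Node 0 (S = 40): V_0 = e^(−0.07)·[0.4051·0.0000 + 0.5949·2.0000] = 1.1094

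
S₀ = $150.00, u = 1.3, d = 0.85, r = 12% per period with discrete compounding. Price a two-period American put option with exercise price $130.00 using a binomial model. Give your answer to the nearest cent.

$2.76

Risk-neutral probability p = (1 + 0.12 − 0.85)/(1.3 − 0.85) = 0.2700/0.4500 = 0.6000
Terminal stock prices: S_uu = 253.5, S_ud = 165.8, S_dd = 108.4
Terminal payoffs (K − S): max(-123.5, 0) = 0, max(-35.75, 0) = 0, max(21.63, 0) = 21.63
Node u (S = 195): continuation = 1/1.12·[0.6000·0.0000 + 0.4000·0.0000] = 0.0000; exercise value = 0.0000 ≤ continuation, so V_u = 0.0000
Node d (S = 127.5): continuation = 1/1.12·[0.6000·0.0000 + 0.4000·21.6250] = 7.7232; exercise value = 2.5000 ≤ continuation, so V_d = 7.7232
Node 0 (S = 150): continuation = 1/1.12·[0.6000·0.0000 + 0.4000·7.7232] = 2.7583; exercise value = 0.0000 ≤ continuation, so V_0 = 2.7583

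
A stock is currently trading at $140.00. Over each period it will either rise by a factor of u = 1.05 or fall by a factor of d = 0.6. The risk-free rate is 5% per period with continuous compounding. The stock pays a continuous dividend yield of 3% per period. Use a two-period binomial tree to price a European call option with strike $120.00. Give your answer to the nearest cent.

Per-period risk-free factor R = e^0.05 = 1.0513; dividend-adjusted growth = e^(0.05−0.03) = 1.0202.
Risk-neutral probability p = (1.0202 − 0.6)/(1.05 − 0.6) = 0.4202/0.4500 = 0.9338
Terminal stock prices: S_uu = 154.3, S_ud = 88.2, S_dd = 50.4
Terminal payoffs (S − K): max(34.35, 0) = 34.35, max(-31.8, 0) = 0, max(-69.6, 0) = 0
Node u (S = 147): V_u = e^(−0.05)·[0.9338·34.3500 + 0.0662·0.0000] = 30.5110
Node d (S = 84): V_d = e^(−0.05)·[0.9338·0.0000 + 0.0662·0.0000] = 0.0000
Node 0 (S = 140): V_0 = e^(−0.05)·[0.9338·30.5110 + 0.0662·0.0000] = 27.1011

$27.10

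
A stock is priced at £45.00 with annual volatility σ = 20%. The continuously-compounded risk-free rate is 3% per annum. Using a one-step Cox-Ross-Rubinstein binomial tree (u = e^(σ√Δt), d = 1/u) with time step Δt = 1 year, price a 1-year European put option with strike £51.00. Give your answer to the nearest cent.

CRR parameters: u = e^(σ√Δt) = e^(0.2·√1) = 1.2214, d = 1/u = 0.8187
Per-period rate: rΔt = 0.03·1 = 0.03, so R = e^0.03 = 1.0305
Risk-neutral probability p = (e^0.03 − 0.8187)/(1.2214 − 0.8187) = 0.2117/0.4027 = 0.5258
Terminal stock prices: S_u = 54.96, S_d = 36.84
Terminal payoffs (K − S): max(-3.963, 0) = 0, max(14.16, 0) = 14.16
Node 0 (S = 45): V_0 = e^(−0.03)·[0.5258·0.0000 + 0.4742·14.1571] = 6.5149

£6.51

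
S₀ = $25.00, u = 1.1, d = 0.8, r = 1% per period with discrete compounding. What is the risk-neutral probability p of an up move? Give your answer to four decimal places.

p = 0.7000

Risk-neutral probability p = (1 + 0.01 − 0.8)/(1.1 − 0.8) = 0.2100/0.3000 = 0.7000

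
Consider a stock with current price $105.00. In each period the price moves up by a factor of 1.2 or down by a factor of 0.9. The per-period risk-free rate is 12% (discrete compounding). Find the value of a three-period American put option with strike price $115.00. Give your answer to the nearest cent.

$10.00

Risk-neutral probability p = (1 + 0.12 − 0.9)/(1.2 − 0.9) = 0.2200/0.3000 = 0.7333
Terminal stock prices: S_uuu = 181.4, S_uud = 136.1, S_udd = 102.1, S_ddd = 76.55
Terminal payoffs (K − S): max(-66.44, 0) = 0, max(-21.08, 0) = 0, max(12.94, 0) = 12.94, max(38.45, 0) = 38.45
Node uu (S = 151.2): continuation = 1/1.12·[0.7333·0.0000 + 0.2667·0.0000] = 0.0000; exercise value = 0.0000 ≤ continuation, so V_uu = 0.0000
Node ud (S = 113.4): continuation = 1/1.12·[0.7333·0.0000 + 0.2667·12.9400] = 3.0810; exercise value = 1.6000 ≤ continuation, so V_ud = 3.0810
Node dd (S = 85.05): continuation = 1/1.12·[0.7333·12.9400 + 0.2667·38.4550] = 17.6286; exercise value = 29.9500 > continuation, so V_dd = 29.9500 (exercise)
Node u (S = 126): continuation = 1/1.12·[0.7333·0.0000 + 0.2667·3.0810] = 0.7336; exercise value = 0.0000 ≤ continuation, so V_u = 0.7336
Node d (S = 94.5): continuation = 1/1.12·[0.7333·3.0810 + 0.2667·29.9500] = 9.1482; exercise value = 20.5000 > continuation, so V_d = 20.5000 (exercise)
Node 0 (S = 105): continuation = 1/1.12·[0.7333·0.7336 + 0.2667·20.5000] = 5.3613; exercise value = 10.0000 > continuation, so V_0 = 10.0000 (exercise)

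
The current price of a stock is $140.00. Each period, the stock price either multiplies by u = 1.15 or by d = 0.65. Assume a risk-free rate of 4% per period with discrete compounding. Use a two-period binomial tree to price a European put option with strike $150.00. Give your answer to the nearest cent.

$18.46

Risk-neutral probability p = (1 + 0.04 − 0.65)/(1.15 − 0.65) = 0.3900/0.5000 = 0.7800
Terminal stock prices: S_uu = 185.1, S_ud = 104.7, S_dd = 59.15
Terminal payoffs (K − S): max(-35.15, 0) = 0, max(45.35, 0) = 45.35, max(90.85, 0) = 90.85
Node u (S = 161): V_u = 1/1.04·[0.7800·0.0000 + 0.2200·45.3500] = 9.5933
Node d (S = 91): V_d = 1/1.04·[0.7800·45.3500 + 0.2200·90.8500] = 53.2308
Node 0 (S = 140): V_0 = 1/1.04·[0.7800·9.5933 + 0.2200·53.2308] = 18.4553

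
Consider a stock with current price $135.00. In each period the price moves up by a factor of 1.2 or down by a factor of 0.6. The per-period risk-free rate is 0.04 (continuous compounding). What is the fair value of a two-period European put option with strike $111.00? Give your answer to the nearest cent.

$9.02

Risk-neutral probability p = (e^0.04 − 0.6)/(1.2 − 0.6) = 0.4408/0.6000 = 0.7347
Terminal stock prices: S_uu = 194.4, S_ud = 97.2, S_dd = 48.6
Terminal payoffs (K − S): max(-83.4, 0) = 0, max(13.8, 0) = 13.8, max(62.4, 0) = 62.4
Node u (S = 162): V_u = e^(−0.04)·[0.7347·0.0000 + 0.2653·13.8000] = 3.5178
Node d (S = 81): V_d = e^(−0.04)·[0.7347·13.8000 + 0.2653·62.4000] = 25.6476
Node 0 (S = 135): V_0 = e^(−0.04)·[0.7347·3.5178 + 0.2653·25.6476] = 9.0210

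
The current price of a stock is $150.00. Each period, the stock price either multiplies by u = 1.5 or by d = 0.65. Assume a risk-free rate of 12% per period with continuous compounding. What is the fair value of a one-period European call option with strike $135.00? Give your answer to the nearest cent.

$44.84

Risk-neutral probability p = (e^0.12 − 0.65)/(1.5 − 0.65) = 0.4775/0.8500 = 0.5618
Terminal stock prices: S_u = 225, S_d = 97.5
Terminal payoffs (S − K): max(90, 0) = 90, max(-37.5, 0) = 0
Node 0 (S = 150): V_0 = e^(−0.12)·[0.5618·90.0000 + 0.4382·0.0000] = 44.8414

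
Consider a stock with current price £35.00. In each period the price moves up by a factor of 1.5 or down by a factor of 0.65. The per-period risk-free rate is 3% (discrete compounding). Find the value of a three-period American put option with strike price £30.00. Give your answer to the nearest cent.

£6.34

Risk-neutral probability p = (1 + 0.03 − 0.65)/(1.5 − 0.65) = 0.3800/0.8500 = 0.4471
Terminal stock prices: S_uuu = 118.1, S_uud = 51.19, S_udd = 22.18, S_ddd = 9.612
Terminal payoffs (K − S): max(-88.12, 0) = 0, max(-21.19, 0) = 0, max(7.819, 0) = 7.819, max(20.39, 0) = 20.39
Node uu (S = 78.75): continuation = 1/1.03·[0.4471·0.0000 + 0.5529·0.0000] = 0.0000; exercise value = 0.0000 ≤ continuation, so V_uu = 0.0000
Node ud (S = 34.12): continuation = 1/1.03·[0.4471·0.0000 + 0.5529·7.8187] = 4.1974; exercise value = 0.0000 ≤ continuation, so V_ud = 4.1974
Node dd (S = 14.79): continuation = 1/1.03·[0.4471·7.8187 + 0.5529·20.3881] = 14.3387; exercise value = 15.2125 > continuation, so V_dd = 15.2125 (exercise)
Node u (S = 52.5): continuation = 1/1.03·[0.4471·0.0000 + 0.5529·4.1974] = 2.2533; exercise value = 0.0000 ≤ continuation, so V_u = 2.2533
Node d (S = 22.75): continuation = 1/1.03·[0.4471·4.1974 + 0.5529·15.2125] = 9.9884; exercise value = 7.2500 ≤ continuation, so V_d = 9.9884
Node 0 (S = 35): continuation = 1/1.03·[0.4471·2.2533 + 0.5529·9.9884] = 6.3402; exercise value = 0.0000 ≤ continuation, so V_0 = 6.3402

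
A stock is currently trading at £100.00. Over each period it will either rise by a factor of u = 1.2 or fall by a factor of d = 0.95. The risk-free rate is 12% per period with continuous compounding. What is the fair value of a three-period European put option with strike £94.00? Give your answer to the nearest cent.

Risk-neutral probability p = (e^0.12 − 0.95)/(1.2 − 0.95) = 0.1775/0.2500 = 0.7100
Terminal stock prices: S_uuu = 172.8, S_uud = 136.8, S_udd = 108.3, S_ddd = 85.74
Terminal payoffs (K − S): max(-78.8, 0) = 0, max(-42.8, 0) = 0, max(-14.3, 0) = 0, max(8.263, 0) = 8.263
Node uu (S = 144): V_uu = e^(−0.12)·[0.7100·0.0000 + 0.2900·0.0000] = 0.0000
Node ud (S = 114): V_ud = e^(−0.12)·[0.7100·0.0000 + 0.2900·0.0000] = 0.0000
Node dd (S = 90.25): V_dd = e^(−0.12)·[0.7100·0.0000 + 0.2900·8.2625] = 2.1253
Node u (S = 120): V_u = e^(−0.12)·[0.7100·0.0000 + 0.2900·0.0000] = 0.0000
Node d (S = 95): V_d = e^(−0.12)·[0.7100·0.0000 + 0.2900·2.1253] = 0.5467
Node 0 (S = 100): V_0 = e^(−0.12)·[0.7100·0.0000 + 0.2900·0.5467] = 0.1406

£0.14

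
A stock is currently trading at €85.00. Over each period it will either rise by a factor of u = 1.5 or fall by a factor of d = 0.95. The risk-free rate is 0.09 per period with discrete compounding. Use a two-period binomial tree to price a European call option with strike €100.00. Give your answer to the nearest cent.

€11.72

Risk-neutral probability p = (1 + 0.09 − 0.95)/(1.5 − 0.95) = 0.1400/0.5500 = 0.2545
Terminal stock prices: S_uu = 191.2, S_ud = 121.1, S_dd = 76.71
Terminal payoffs (S − K): max(91.25, 0) = 91.25, max(21.12, 0) = 21.12, max(-23.29, 0) = 0
Node u (S = 127.5): V_u = 1/1.09·[0.2545·91.2500 + 0.7455·21.1250] = 35.7569
Node d (S = 80.75): V_d = 1/1.09·[0.2545·21.1250 + 0.7455·0.0000] = 4.9333
Node 0 (S = 85): V_0 = 1/1.09·[0.2545·35.7569 + 0.7455·4.9333] = 11.7241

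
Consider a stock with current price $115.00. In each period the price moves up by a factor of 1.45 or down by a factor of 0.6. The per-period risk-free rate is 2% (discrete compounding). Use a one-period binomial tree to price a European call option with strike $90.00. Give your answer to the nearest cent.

Risk-neutral probability p = (1 + 0.02 − 0.6)/(1.45 − 0.6) = 0.4200/0.8500 = 0.4941
Terminal stock prices: S_u = 166.8, S_d = 69
Terminal payoffs (S − K): max(76.75, 0) = 76.75, max(-21, 0) = 0
Node 0 (S = 115): V_0 = 1/1.02·[0.4941·76.7500 + 0.5059·0.0000] = 37.1799

$37.18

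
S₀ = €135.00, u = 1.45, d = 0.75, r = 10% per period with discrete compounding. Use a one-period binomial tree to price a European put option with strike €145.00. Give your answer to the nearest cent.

€19.89

Risk-neutral probability p = (1 + 0.1 − 0.75)/(1.45 − 0.75) = 0.3500/0.7000 = 0.5000
Terminal stock prices: S_u = 195.8, S_d = 101.2
Terminal payoffs (K − S): max(-50.75, 0) = 0, max(43.75, 0) = 43.75
Node 0 (S = 135): V_0 = 1/1.1·[0.5000·0.0000 + 0.5000·43.7500] = 19.8864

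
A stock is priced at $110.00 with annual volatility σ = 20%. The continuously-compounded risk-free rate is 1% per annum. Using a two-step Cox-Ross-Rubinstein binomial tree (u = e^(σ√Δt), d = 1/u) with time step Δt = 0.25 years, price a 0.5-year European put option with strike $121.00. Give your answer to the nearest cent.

CRR parameters: u = e^(σ√Δt) = e^(0.2·√0.25) = 1.1052, d = 1/u = 0.9048
Per-period rate: rΔt = 0.01·0.25 = 0.0025, so R = e^0.0025 = 1.0025
Risk-neutral probability p = (e^0.0025 − 0.9048)/(1.1052 − 0.9048) = 0.0977/0.2003 = 0.4875
Terminal stock prices: S_uu = 134.4, S_ud = 110, S_dd = 90.06
Terminal payoffs (K − S): max(-13.35, 0) = 0, max(11, 0) = 11, max(30.94, 0) = 30.94
Node u (S = 121.6): V_u = e^(−0.0025)·[0.4875·0.0000 + 0.5125·11.0000] = 5.6233
Node d (S = 99.53): V_d = e^(−0.0025)·[0.4875·11.0000 + 0.5125·30.9396] = 21.1658
Node 0 (S = 110): V_0 = e^(−0.0025)·[0.4875·5.6233 + 0.5125·21.1658] = 13.5546

$13.55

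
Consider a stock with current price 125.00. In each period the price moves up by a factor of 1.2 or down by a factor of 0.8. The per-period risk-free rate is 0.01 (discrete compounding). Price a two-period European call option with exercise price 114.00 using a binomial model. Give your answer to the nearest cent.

20.77

Risk-neutral probability p = (1 + 0.01 − 0.8)/(1.2 − 0.8) = 0.2100/0.4000 = 0.5250
Terminal stock prices: S_uu = 180, S_ud = 120, S_dd = 80
Terminal payoffs (S − K): max(66, 0) = 66, max(6, 0) = 6, max(-34, 0) = 0
Node u (S = 150): V_u = 1/1.01·[0.5250·66.0000 + 0.4750·6.0000] = 37.1287
Node d (S = 100): V_d = 1/1.01·[0.5250·6.0000 + 0.4750·0.0000] = 3.1188
Node 0 (S = 125): V_0 = 1/1.01·[0.5250·37.1287 + 0.4750·3.1188] = 20.7663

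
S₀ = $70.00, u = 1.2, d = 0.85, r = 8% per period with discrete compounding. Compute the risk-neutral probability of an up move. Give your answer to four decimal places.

Risk-neutral probability p = (1 + 0.08 − 0.85)/(1.2 − 0.85) = 0.2300/0.3500 = 0.6571

p = 0.6571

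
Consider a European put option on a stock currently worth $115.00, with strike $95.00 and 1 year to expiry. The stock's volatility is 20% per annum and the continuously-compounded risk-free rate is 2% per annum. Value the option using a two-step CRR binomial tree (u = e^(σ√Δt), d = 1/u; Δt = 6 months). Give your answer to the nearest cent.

$2.04

CRR parameters: u = e^(σ√Δt) = e^(0.2·√0.5) = 1.1519, d = 1/u = 0.8681
Per-period rate: rΔt = 0.02·0.5 = 0.01, so R = e^0.01 = 1.0101
Risk-neutral probability p = (e^0.01 − 0.8681)/(1.1519 − 0.8681) = 0.1419/0.2838 = 0.5001
Terminal stock prices: S_uu = 152.6, S_ud = 115, S_dd = 86.67
Terminal payoffs (K − S): max(-57.59, 0) = 0, max(-20, 0) = 0, max(8.332, 0) = 8.332
Node u (S = 132.5): V_u = e^(−0.01)·[0.5001·0.0000 + 0.4999·0.0000] = 0.0000
Node d (S = 99.83): V_d = e^(−0.01)·[0.5001·0.0000 + 0.4999·8.3316] = 4.1234
Node 0 (S = 115): V_0 = e^(−0.01)·[0.5001·0.0000 + 0.4999·4.1234] = 2.0407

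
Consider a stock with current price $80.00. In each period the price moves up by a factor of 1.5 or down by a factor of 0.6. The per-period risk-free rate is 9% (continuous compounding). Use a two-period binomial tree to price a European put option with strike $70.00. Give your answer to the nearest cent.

$7.00

Risk-neutral probability p = (e^0.09 − 0.6)/(1.5 − 0.6) = 0.4942/0.9000 = 0.5491
Terminal stock prices: S_uu = 180, S_ud = 72, S_dd = 28.8
Terminal payoffs (K − S): max(-110, 0) = 0, max(-2, 0) = 0, max(41.2, 0) = 41.2
Node u (S = 120): V_u = e^(−0.09)·[0.5491·0.0000 + 0.4509·0.0000] = 0.0000
Node d (S = 48): V_d = e^(−0.09)·[0.5491·0.0000 + 0.4509·41.2000] = 16.9788
Node 0 (S = 80): V_0 = e^(−0.09)·[0.5491·0.0000 + 0.4509·16.9788] = 6.9971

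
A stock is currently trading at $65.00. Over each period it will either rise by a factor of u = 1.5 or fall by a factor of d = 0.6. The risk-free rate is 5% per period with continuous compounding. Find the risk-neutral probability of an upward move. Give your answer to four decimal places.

p = 0.5014

Risk-neutral probability p = (e^0.05 − 0.6)/(1.5 − 0.6) = 0.4513/0.9000 = 0.5014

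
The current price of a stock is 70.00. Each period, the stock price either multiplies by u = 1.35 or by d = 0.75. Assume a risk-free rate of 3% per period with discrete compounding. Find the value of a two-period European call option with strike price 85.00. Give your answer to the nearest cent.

8.74

Risk-neutral probability p = (1 + 0.03 − 0.75)/(1.35 − 0.75) = 0.2800/0.6000 = 0.4667
Terminal stock prices: S_uu = 127.6, S_ud = 70.88, S_dd = 39.38
Terminal payoffs (S − K): max(42.58, 0) = 42.58, max(-14.12, 0) = 0, max(-45.62, 0) = 0
Node u (S = 94.5): V_u = 1/1.03·[0.4667·42.5750 + 0.5333·0.0000] = 19.2896
Node d (S = 52.5): V_d = 1/1.03·[0.4667·0.0000 + 0.5333·0.0000] = 0.0000
Node 0 (S = 70): V_0 = 1/1.03·[0.4667·19.2896 + 0.5333·0.0000] = 8.7396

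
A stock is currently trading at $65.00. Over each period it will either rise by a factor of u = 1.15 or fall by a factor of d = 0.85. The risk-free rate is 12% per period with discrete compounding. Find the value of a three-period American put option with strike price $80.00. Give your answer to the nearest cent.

$15.00

Risk-neutral probability p = (1 + 0.12 − 0.85)/(1.15 − 0.85) = 0.2700/0.3000 = 0.9000
Terminal stock prices: S_uuu = 98.86, S_uud = 73.07, S_udd = 54.01, S_ddd = 39.92
Terminal payoffs (K − S): max(-18.86, 0) = 0, max(6.932, 0) = 6.932, max(25.99, 0) = 25.99, max(40.08, 0) = 40.08
Node uu (S = 85.96): continuation = 1/1.12·[0.9000·0.0000 + 0.1000·6.9319] = 0.6189; exercise value = 0.0000 ≤ continuation, so V_uu = 0.6189
Node ud (S = 63.54): continuation = 1/1.12·[0.9000·6.9319 + 0.1000·25.9931] = 7.8911; exercise value = 16.4625 > continuation, so V_ud = 16.4625 (exercise)
Node dd (S = 46.96): continuation = 1/1.12·[0.9000·25.9931 + 0.1000·40.0819] = 24.4661; exercise value = 33.0375 > continuation, so V_dd = 33.0375 (exercise)
Node u (S = 74.75): continuation = 1/1.12·[0.9000·0.6189 + 0.1000·16.4625] = 1.9672; exercise value = 5.2500 > continuation, so V_u = 5.2500 (exercise)
Node d (S = 55.25): continuation = 1/1.12·[0.9000·16.4625 + 0.1000·33.0375] = 16.1786; exercise value = 24.7500 > continuation, so V_d = 24.7500 (exercise)
Node 0 (S = 65): continuation = 1/1.12·[0.9000·5.2500 + 0.1000·24.7500] = 6.4286; exercise value = 15.0000 > continuation, so V_0 = 15.0000 (exercise)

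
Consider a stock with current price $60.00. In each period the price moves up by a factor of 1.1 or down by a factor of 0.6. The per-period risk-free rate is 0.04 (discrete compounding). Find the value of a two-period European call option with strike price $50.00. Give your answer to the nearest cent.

Risk-neutral probability p = (1 + 0.04 − 0.6)/(1.1 − 0.6) = 0.4400/0.5000 = 0.8800
Terminal stock prices: S_uu = 72.6, S_ud = 39.6, S_dd = 21.6
Terminal payoffs (S − K): max(22.6, 0) = 22.6, max(-10.4, 0) = 0, max(-28.4, 0) = 0
Node u (S = 66): V_u = 1/1.04·[0.8800·22.6000 + 0.1200·0.0000] = 19.1231
Node d (S = 36): V_d = 1/1.04·[0.8800·0.0000 + 0.1200·0.0000] = 0.0000
Node 0 (S = 60): V_0 = 1/1.04·[0.8800·19.1231 + 0.1200·0.0000] = 16.1811

$16.18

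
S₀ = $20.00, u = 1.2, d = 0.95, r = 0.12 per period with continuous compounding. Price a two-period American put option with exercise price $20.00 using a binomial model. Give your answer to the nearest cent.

$0.26

Risk-neutral probability p = (e^0.12 − 0.95)/(1.2 − 0.95) = 0.1775/0.2500 = 0.7100
Terminal stock prices: S_uu = 28.8, S_ud = 22.8, S_dd = 18.05
Terminal payoffs (K − S): max(-8.8, 0) = 0, max(-2.8, 0) = 0, max(1.95, 0) = 1.95
Node u (S = 24): continuation = e^(−0.12)·[0.7100·0.0000 + 0.2900·0.0000] = 0.0000; exercise value = 0.0000 ≤ continuation, so V_u = 0.0000
Node d (S = 19): continuation = e^(−0.12)·[0.7100·0.0000 + 0.2900·1.9500] = 0.5016; exercise value = 1.0000 > continuation, so V_d = 1.0000 (exercise)
Node 0 (S = 20): continuation = e^(−0.12)·[0.7100·0.0000 + 0.2900·1.0000] = 0.2572; exercise value = 0.0000 ≤ continuation, so V_0 = 0.2572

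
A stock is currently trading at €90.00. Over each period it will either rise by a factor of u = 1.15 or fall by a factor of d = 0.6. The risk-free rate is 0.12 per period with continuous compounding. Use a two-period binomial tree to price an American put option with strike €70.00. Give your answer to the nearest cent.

Risk-neutral probability p = (e^0.12 − 0.6)/(1.15 − 0.6) = 0.5275/0.5500 = 0.9591
Terminal stock prices: S_uu = 119, S_ud = 62.1, S_dd = 32.4
Terminal payoffs (K − S): max(-49.02, 0) = 0, max(7.9, 0) = 7.9, max(37.6, 0) = 37.6
Node u (S = 103.5): continuation = e^(−0.12)·[0.9591·0.0000 + 0.0409·7.9000] = 0.2867; exercise value = 0.0000 ≤ continuation, so V_u = 0.2867
Node d (S = 54): continuation = e^(−0.12)·[0.9591·7.9000 + 0.0409·37.6000] = 8.0844; exercise value = 16.0000 > continuation, so V_d = 16.0000 (exercise)
Node 0 (S = 90): continuation = e^(−0.12)·[0.9591·0.2867 + 0.0409·16.0000] = 0.8245; exercise value = 0.0000 ≤ continuation, so V_0 = 0.8245

€0.82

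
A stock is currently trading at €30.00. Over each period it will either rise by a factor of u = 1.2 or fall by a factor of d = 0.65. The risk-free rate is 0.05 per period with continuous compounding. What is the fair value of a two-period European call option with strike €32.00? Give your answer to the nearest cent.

Risk-neutral probability p = (e^0.05 − 0.65)/(1.2 − 0.65) = 0.4013/0.5500 = 0.7296
Terminal stock prices: S_uu = 43.2, S_ud = 23.4, S_dd = 12.68
Terminal payoffs (S − K): max(11.2, 0) = 11.2, max(-8.6, 0) = 0, max(-19.32, 0) = 0
Node u (S = 36): V_u = e^(−0.05)·[0.7296·11.2000 + 0.2704·0.0000] = 7.7728
Node d (S = 19.5): V_d = e^(−0.05)·[0.7296·0.0000 + 0.2704·0.0000] = 0.0000
Node 0 (S = 30): V_0 = e^(−0.05)·[0.7296·7.7728 + 0.2704·0.0000] = 5.3943

€5.39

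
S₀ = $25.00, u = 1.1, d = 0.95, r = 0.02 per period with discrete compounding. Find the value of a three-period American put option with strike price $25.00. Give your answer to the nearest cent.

Risk-neutral probability p = (1 + 0.02 − 0.95)/(1.1 − 0.95) = 0.0700/0.1500 = 0.4667
Terminal stock prices: S_uuu = 33.28, S_uud = 28.74, S_udd = 24.82, S_ddd = 21.43
Terminal payoffs (K − S): max(-8.275, 0) = 0, max(-3.738, 0) = 0, max(0.1812, 0) = 0.1812, max(3.566, 0) = 3.566
Node uu (S = 30.25): continuation = 1/1.02·[0.4667·0.0000 + 0.5333·0.0000] = 0.0000; exercise value = 0.0000 ≤ continuation, so V_uu = 0.0000
Node ud (S = 26.13): continuation = 1/1.02·[0.4667·0.0000 + 0.5333·0.1812] = 0.0948; exercise value = 0.0000 ≤ continuation, so V_ud = 0.0948
Node dd (S = 22.56): continuation = 1/1.02·[0.4667·0.1812 + 0.5333·3.5656] = 1.9473; exercise value = 2.4375 > continuation, so V_dd = 2.4375 (exercise)
Node u (S = 27.5): continuation = 1/1.02·[0.4667·0.0000 + 0.5333·0.0948] = 0.0496; exercise value = 0.0000 ≤ continuation, so V_u = 0.0496
Node d (S = 23.75): continuation = 1/1.02·[0.4667·0.0948 + 0.5333·2.4375] = 1.3179; exercise value = 1.2500 ≤ continuation, so V_d = 1.3179
Node 0 (S = 25): continuation = 1/1.02·[0.4667·0.0496 + 0.5333·1.3179] = 0.7118; exercise value = 0.0000 ≤ continuation, so V_0 = 0.7118

$0.71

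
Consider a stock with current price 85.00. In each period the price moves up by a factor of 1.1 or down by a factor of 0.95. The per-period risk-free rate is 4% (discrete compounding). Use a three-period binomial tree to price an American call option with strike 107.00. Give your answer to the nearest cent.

1.18

Risk-neutral probability p = (1 + 0.04 − 0.95)/(1.1 − 0.95) = 0.0900/0.1500 = 0.6000
Terminal stock prices: S_uuu = 113.1, S_uud = 97.71, S_udd = 84.38, S_ddd = 72.88
Terminal payoffs (S − K): max(6.135, 0) = 6.135, max(-9.292, 0) = 0, max(-22.62, 0) = 0, max(-34.12, 0) = 0
Node uu (S = 102.9): continuation = 1/1.04·[0.6000·6.1350 + 0.4000·0.0000] = 3.5394; exercise value = 0.0000 ≤ continuation, so V_uu = 3.5394
Node ud (S = 88.83): continuation = 1/1.04·[0.6000·0.0000 + 0.4000·0.0000] = 0.0000; exercise value = 0.0000 ≤ continuation, so V_ud = 0.0000
Node dd (S = 76.71): continuation = 1/1.04·[0.6000·0.0000 + 0.4000·0.0000] = 0.0000; exercise value = 0.0000 ≤ continuation, so V_dd = 0.0000
Node u (S = 93.5): continuation = 1/1.04·[0.6000·3.5394 + 0.4000·0.0000] = 2.0420; exercise value = 0.0000 ≤ continuation, so V_u = 2.0420
Node d (S = 80.75): continuation = 1/1.04·[0.6000·0.0000 + 0.4000·0.0000] = 0.0000; exercise value = 0.0000 ≤ continuation, so V_d = 0.0000
Node 0 (S = 85): continuation = 1/1.04·[0.6000·2.0420 + 0.4000·0.0000] = 1.1781; exercise value = 0.0000 ≤ continuation, so V_0 = 1.1781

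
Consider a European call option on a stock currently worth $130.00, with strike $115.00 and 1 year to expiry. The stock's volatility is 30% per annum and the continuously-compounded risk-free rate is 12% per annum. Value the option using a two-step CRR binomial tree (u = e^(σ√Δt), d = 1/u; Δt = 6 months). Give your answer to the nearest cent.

CRR parameters: u = e^(σ√Δt) = e^(0.3·√0.5) = 1.2363, d = 1/u = 0.8089
Per-period rate: rΔt = 0.12·0.5 = 0.06, so R = e^0.06 = 1.0618
Risk-neutral probability p = (e^0.06 − 0.8089)/(1.2363 − 0.8089) = 0.2530/0.4275 = 0.5918
Terminal stock prices: S_uu = 198.7, S_ud = 130, S_dd = 85.05
Terminal payoffs (S − K): max(83.7, 0) = 83.7, max(15, 0) = 15, max(-29.95, 0) = 0
Node u (S = 160.7): V_u = e^(−0.06)·[0.5918·83.7005 + 0.4082·15.0000] = 52.4175
Node d (S = 105.2): V_d = e^(−0.06)·[0.5918·15.0000 + 0.4082·0.0000] = 8.3604
Node 0 (S = 130): V_0 = e^(−0.06)·[0.5918·52.4175 + 0.4082·8.3604] = 32.4293

$32.43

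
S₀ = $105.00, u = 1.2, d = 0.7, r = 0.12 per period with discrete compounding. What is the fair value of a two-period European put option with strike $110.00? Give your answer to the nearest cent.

$5.87

Risk-neutral probability p = (1 + 0.12 − 0.7)/(1.2 − 0.7) = 0.4200/0.5000 = 0.8400
Terminal stock prices: S_uu = 151.2, S_ud = 88.2, S_dd = 51.45
Terminal payoffs (K − S): max(-41.2, 0) = 0, max(21.8, 0) = 21.8, max(58.55, 0) = 58.55
Node u (S = 126): V_u = 1/1.12·[0.8400·0.0000 + 0.1600·21.8000] = 3.1143
Node d (S = 73.5): V_d = 1/1.12·[0.8400·21.8000 + 0.1600·58.5500] = 24.7143
Node 0 (S = 105): V_0 = 1/1.12·[0.8400·3.1143 + 0.1600·24.7143] = 5.8663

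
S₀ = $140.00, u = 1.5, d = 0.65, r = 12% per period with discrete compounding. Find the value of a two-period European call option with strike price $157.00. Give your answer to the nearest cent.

$38.51

Risk-neutral probability p = (1 + 0.12 − 0.65)/(1.5 − 0.65) = 0.4700/0.8500 = 0.5529
Terminal stock prices: S_uu = 315, S_ud = 136.5, S_dd = 59.15
Terminal payoffs (S − K): max(158, 0) = 158, max(-20.5, 0) = 0, max(-97.85, 0) = 0
Node u (S = 210): V_u = 1/1.12·[0.5529·158.0000 + 0.4471·0.0000] = 78.0042
Node d (S = 91): V_d = 1/1.12·[0.5529·0.0000 + 0.4471·0.0000] = 0.0000
Node 0 (S = 140): V_0 = 1/1.12·[0.5529·78.0042 + 0.4471·0.0000] = 38.5105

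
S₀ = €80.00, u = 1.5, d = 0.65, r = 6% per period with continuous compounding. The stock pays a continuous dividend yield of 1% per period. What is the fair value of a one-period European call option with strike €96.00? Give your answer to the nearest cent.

€10.67

Per-period risk-free factor R = e^0.06 = 1.0618; dividend-adjusted growth = e^(0.06−0.01) = 1.0513.
Risk-neutral probability p = (1.0513 − 0.65)/(1.5 − 0.65) = 0.4013/0.8500 = 0.4721
Terminal stock prices: S_u = 120, S_d = 52
Terminal payoffs (S − K): max(24, 0) = 24, max(-44, 0) = 0
Node 0 (S = 80): V_0 = e^(−0.06)·[0.4721·24.0000 + 0.5279·0.0000] = 10.6702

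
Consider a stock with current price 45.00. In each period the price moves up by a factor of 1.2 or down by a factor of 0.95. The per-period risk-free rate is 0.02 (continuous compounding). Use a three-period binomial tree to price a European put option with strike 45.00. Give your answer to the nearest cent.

2.25

Risk-neutral probability p = (e^0.02 − 0.95)/(1.2 − 0.95) = 0.0702/0.2500 = 0.2808
Terminal stock prices: S_uuu = 77.76, S_uud = 61.56, S_udd = 48.73, S_ddd = 38.58
Terminal payoffs (K − S): max(-32.76, 0) = 0, max(-16.56, 0) = 0, max(-3.735, 0) = 0, max(6.418, 0) = 6.418
Node uu (S = 64.8): V_uu = e^(−0.02)·[0.2808·0.0000 + 0.7192·0.0000] = 0.0000
Node ud (S = 51.3): V_ud = e^(−0.02)·[0.2808·0.0000 + 0.7192·0.0000] = 0.0000
Node dd (S = 40.61): V_dd = e^(−0.02)·[0.2808·0.0000 + 0.7192·6.4181] = 4.5245
Node u (S = 54): V_u = e^(−0.02)·[0.2808·0.0000 + 0.7192·0.0000] = 0.0000
Node d (S = 42.75): V_d = e^(−0.02)·[0.2808·0.0000 + 0.7192·4.5245] = 3.1895
Node 0 (S = 45): V_0 = e^(−0.02)·[0.2808·0.0000 + 0.7192·3.1895] = 2.2485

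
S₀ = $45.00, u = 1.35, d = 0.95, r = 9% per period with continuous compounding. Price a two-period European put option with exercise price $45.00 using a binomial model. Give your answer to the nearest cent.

Risk-neutral probability p = (e^0.09 − 0.95)/(1.35 − 0.95) = 0.1442/0.4000 = 0.3604
Terminal stock prices: S_uu = 82.01, S_ud = 57.71, S_dd = 40.61
Terminal payoffs (K − S): max(-37.01, 0) = 0, max(-12.71, 0) = 0, max(4.388, 0) = 4.388
Node u (S = 60.75): V_u = e^(−0.09)·[0.3604·0.0000 + 0.6396·0.0000] = 0.0000
Node d (S = 42.75): V_d = e^(−0.09)·[0.3604·0.0000 + 0.6396·4.3875] = 2.5646
Node 0 (S = 45): V_0 = e^(−0.09)·[0.3604·0.0000 + 0.6396·2.5646] = 1.4990

$1.50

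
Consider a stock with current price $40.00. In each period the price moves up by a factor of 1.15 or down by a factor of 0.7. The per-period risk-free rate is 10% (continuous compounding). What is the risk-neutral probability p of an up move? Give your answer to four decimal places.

p = 0.9004

Risk-neutral probability p = (e^0.1 − 0.7)/(1.15 − 0.7) = 0.4052/0.4500 = 0.9004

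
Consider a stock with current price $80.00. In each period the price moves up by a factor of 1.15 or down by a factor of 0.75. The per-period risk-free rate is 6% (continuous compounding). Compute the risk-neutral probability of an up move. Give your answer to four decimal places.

Risk-neutral probability p = (e^0.06 − 0.75)/(1.15 − 0.75) = 0.3118/0.4000 = 0.7796

p = 0.7796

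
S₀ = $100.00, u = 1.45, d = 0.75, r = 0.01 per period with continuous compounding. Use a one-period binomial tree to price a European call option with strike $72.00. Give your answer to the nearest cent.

$28.72

Risk-neutral probability p = (e^0.01 − 0.75)/(1.45 − 0.75) = 0.2601/0.7000 = 0.3715
Terminal stock prices: S_u = 145, S_d = 75
Terminal payoffs (S − K): max(73, 0) = 73, max(3, 0) = 3
Node 0 (S = 100): V_0 = e^(−0.01)·[0.3715·73.0000 + 0.6285·3.0000] = 28.7164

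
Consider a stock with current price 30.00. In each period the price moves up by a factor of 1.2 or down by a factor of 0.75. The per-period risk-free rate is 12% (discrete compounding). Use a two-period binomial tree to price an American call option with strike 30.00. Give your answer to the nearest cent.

7.11

Risk-neutral probability p = (1 + 0.12 − 0.75)/(1.2 − 0.75) = 0.3700/0.4500 = 0.8222
Terminal stock prices: S_uu = 43.2, S_ud = 27, S_dd = 16.88
Terminal payoffs (S − K): max(13.2, 0) = 13.2, max(-3, 0) = 0, max(-13.12, 0) = 0
Node u (S = 36): continuation = 1/1.12·[0.8222·13.2000 + 0.1778·0.0000] = 9.6905; exercise value = 6.0000 ≤ continuation, so V_u = 9.6905
Node d (S = 22.5): continuation = 1/1.12·[0.8222·0.0000 + 0.1778·0.0000] = 0.0000; exercise value = 0.0000 ≤ continuation, so V_d = 0.0000
Node 0 (S = 30): continuation = 1/1.12·[0.8222·9.6905 + 0.1778·0.0000] = 7.1140; exercise value = 0.0000 ≤ continuation, so V_0 = 7.1140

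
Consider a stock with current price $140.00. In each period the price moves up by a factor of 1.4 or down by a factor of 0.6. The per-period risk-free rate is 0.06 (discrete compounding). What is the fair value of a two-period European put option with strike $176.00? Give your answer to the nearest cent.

Risk-neutral probability p = (1 + 0.06 − 0.6)/(1.4 − 0.6) = 0.4600/0.8000 = 0.5750
Terminal stock prices: S_uu = 274.4, S_ud = 117.6, S_dd = 50.4
Terminal payoffs (K − S): max(-98.4, 0) = 0, max(58.4, 0) = 58.4, max(125.6, 0) = 125.6
Node u (S = 196): V_u = 1/1.06·[0.5750·0.0000 + 0.4250·58.4000] = 23.4151
Node d (S = 84): V_d = 1/1.06·[0.5750·58.4000 + 0.4250·125.6000] = 82.0377
Node 0 (S = 140): V_0 = 1/1.06·[0.5750·23.4151 + 0.4250·82.0377] = 45.5941

$45.59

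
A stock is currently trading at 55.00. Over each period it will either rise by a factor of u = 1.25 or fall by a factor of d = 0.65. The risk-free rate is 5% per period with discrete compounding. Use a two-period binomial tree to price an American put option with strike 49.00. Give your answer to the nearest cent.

5.08

Risk-neutral probability p = (1 + 0.05 − 0.65)/(1.25 − 0.65) = 0.4000/0.6000 = 0.6667
Terminal stock prices: S_uu = 85.94, S_ud = 44.69, S_dd = 23.24
Terminal payoffs (K − S): max(-36.94, 0) = 0, max(4.312, 0) = 4.312, max(25.76, 0) = 25.76
Node u (S = 68.75): continuation = 1/1.05·[0.6667·0.0000 + 0.3333·4.3125] = 1.3690; exercise value = 0.0000 ≤ continuation, so V_u = 1.3690
Node d (S = 35.75): continuation = 1/1.05·[0.6667·4.3125 + 0.3333·25.7625] = 10.9167; exercise value = 13.2500 > continuation, so V_d = 13.2500 (exercise)
Node 0 (S = 55): continuation = 1/1.05·[0.6667·1.3690 + 0.3333·13.2500] = 5.0756; exercise value = 0.0000 ≤ continuation, so V_0 = 5.0756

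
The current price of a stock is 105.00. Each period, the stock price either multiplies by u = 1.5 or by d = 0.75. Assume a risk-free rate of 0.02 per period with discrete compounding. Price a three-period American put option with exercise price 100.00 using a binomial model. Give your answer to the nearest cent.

19.29

Risk-neutral probability p = (1 + 0.02 − 0.75)/(1.5 − 0.75) = 0.2700/0.7500 = 0.3600
Terminal stock prices: S_uuu = 354.4, S_uud = 177.2, S_udd = 88.59, S_ddd = 44.3
Terminal payoffs (K − S): max(-254.4, 0) = 0, max(-77.19, 0) = 0, max(11.41, 0) = 11.41, max(55.7, 0) = 55.7
Node uu (S = 236.2): continuation = 1/1.02·[0.3600·0.0000 + 0.6400·0.0000] = 0.0000; exercise value = 0.0000 ≤ continuation, so V_uu = 0.0000
Node ud (S = 118.1): continuation = 1/1.02·[0.3600·0.0000 + 0.6400·11.4062] = 7.1569; exercise value = 0.0000 ≤ continuation, so V_ud = 7.1569
Node dd (S = 59.06): continuation = 1/1.02·[0.3600·11.4062 + 0.6400·55.7031] = 38.9767; exercise value = 40.9375 > continuation, so V_dd = 40.9375 (exercise)
Node u (S = 157.5): continuation = 1/1.02·[0.3600·0.0000 + 0.6400·7.1569] = 4.4906; exercise value = 0.0000 ≤ continuation, so V_u = 4.4906
Node d (S = 78.75): continuation = 1/1.02·[0.3600·7.1569 + 0.6400·40.9375] = 28.2122; exercise value = 21.2500 ≤ continuation, so V_d = 28.2122
Node 0 (S = 105): continuation = 1/1.02·[0.3600·4.4906 + 0.6400·28.2122] = 19.2867; exercise value = 0.0000 ≤ continuation, so V_0 = 19.2867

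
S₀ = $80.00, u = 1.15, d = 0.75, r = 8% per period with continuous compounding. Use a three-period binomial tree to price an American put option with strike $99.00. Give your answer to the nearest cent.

$19.00

Risk-neutral probability p = (e^0.08 − 0.75)/(1.15 − 0.75) = 0.3333/0.4000 = 0.8332
Terminal stock prices: S_uuu = 121.7, S_uud = 79.35, S_udd = 51.75, S_ddd = 33.75
Terminal payoffs (K − S): max(-22.67, 0) = 0, max(19.65, 0) = 19.65, max(47.25, 0) = 47.25, max(65.25, 0) = 65.25
Node uu (S = 105.8): continuation = e^(−0.08)·[0.8332·0.0000 + 0.1668·19.6500] = 3.0253; exercise value = 0.0000 ≤ continuation, so V_uu = 3.0253
Node ud (S = 69): continuation = e^(−0.08)·[0.8332·19.6500 + 0.1668·47.2500] = 22.3885; exercise value = 30.0000 > continuation, so V_ud = 30.0000 (exercise)
Node dd (S = 45): continuation = e^(−0.08)·[0.8332·47.2500 + 0.1668·65.2500] = 46.3885; exercise value = 54.0000 > continuation, so V_dd = 54.0000 (exercise)
Node u (S = 92): continuation = e^(−0.08)·[0.8332·3.0253 + 0.1668·30.0000] = 6.9457; exercise value = 7.0000 > continuation, so V_u = 7.0000 (exercise)
Node d (S = 60): continuation = e^(−0.08)·[0.8332·30.0000 + 0.1668·54.0000] = 31.3885; exercise value = 39.0000 > continuation, so V_d = 39.0000 (exercise)
Node 0 (S = 80): continuation = e^(−0.08)·[0.8332·7.0000 + 0.1668·39.0000] = 11.3885; exercise value = 19.0000 > continuation, so V_0 = 19.0000 (exercise)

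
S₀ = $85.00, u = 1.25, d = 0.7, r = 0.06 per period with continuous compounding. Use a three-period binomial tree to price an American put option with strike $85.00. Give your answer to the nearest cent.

$10.34

Risk-neutral probability p = (e^0.06 − 0.7)/(1.25 − 0.7) = 0.3618/0.5500 = 0.6579
Terminal stock prices: S_uuu = 166, S_uud = 92.97, S_udd = 52.06, S_ddd = 29.15
Terminal payoffs (K − S): max(-81.02, 0) = 0, max(-7.969, 0) = 0, max(32.94, 0) = 32.94, max(55.85, 0) = 55.85
Node uu (S = 132.8): continuation = e^(−0.06)·[0.6579·0.0000 + 0.3421·0.0000] = 0.0000; exercise value = 0.0000 ≤ continuation, so V_uu = 0.0000
Node ud (S = 74.38): continuation = e^(−0.06)·[0.6579·0.0000 + 0.3421·32.9375] = 10.6122; exercise value = 10.6250 > continuation, so V_ud = 10.6250 (exercise)
Node dd (S = 41.65): continuation = e^(−0.06)·[0.6579·32.9375 + 0.3421·55.8450] = 38.4000; exercise value = 43.3500 > continuation, so V_dd = 43.3500 (exercise)
Node u (S = 106.2): continuation = e^(−0.06)·[0.6579·0.0000 + 0.3421·10.6250] = 3.4233; exercise value = 0.0000 ≤ continuation, so V_u = 3.4233
Node d (S = 59.5): continuation = e^(−0.06)·[0.6579·10.6250 + 0.3421·43.3500] = 20.5500; exercise value = 25.5000 > continuation, so V_d = 25.5000 (exercise)
Node 0 (S = 85): continuation = e^(−0.06)·[0.6579·3.4233 + 0.3421·25.5000] = 10.3369; exercise value = 0.0000 ≤ continuation, so V_0 = 10.3369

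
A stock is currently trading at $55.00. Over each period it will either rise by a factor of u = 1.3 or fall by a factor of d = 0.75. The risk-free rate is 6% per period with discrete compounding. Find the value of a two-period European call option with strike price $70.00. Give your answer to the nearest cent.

$6.49

Risk-neutral probability p = (1 + 0.06 − 0.75)/(1.3 − 0.75) = 0.3100/0.5500 = 0.5636
Terminal stock prices: S_uu = 92.95, S_ud = 53.62, S_dd = 30.94
Terminal payoffs (S − K): max(22.95, 0) = 22.95, max(-16.38, 0) = 0, max(-39.06, 0) = 0
Node u (S = 71.5): V_u = 1/1.06·[0.5636·22.9500 + 0.4364·0.0000] = 12.2033
Node d (S = 41.25): V_d = 1/1.06·[0.5636·0.0000 + 0.4364·0.0000] = 0.0000
Node 0 (S = 55): V_0 = 1/1.06·[0.5636·12.2033 + 0.4364·0.0000] = 6.4889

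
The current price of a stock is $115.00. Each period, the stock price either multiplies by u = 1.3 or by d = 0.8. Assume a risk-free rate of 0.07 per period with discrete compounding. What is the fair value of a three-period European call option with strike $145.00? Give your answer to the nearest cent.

$17.28

Risk-neutral probability p = (1 + 0.07 − 0.8)/(1.3 − 0.8) = 0.2700/0.5000 = 0.5400
Terminal stock prices: S_uuu = 252.7, S_uud = 155.5, S_udd = 95.68, S_ddd = 58.88
Terminal payoffs (S − K): max(107.7, 0) = 107.7, max(10.48, 0) = 10.48, max(-49.32, 0) = 0, max(-86.12, 0) = 0
Node uu (S = 194.4): V_uu = 1/1.07·[0.5400·107.6550 + 0.4600·10.4800] = 58.8360
Node ud (S = 119.6): V_ud = 1/1.07·[0.5400·10.4800 + 0.4600·0.0000] = 5.2890
Node dd (S = 73.6): V_dd = 1/1.07·[0.5400·0.0000 + 0.4600·0.0000] = 0.0000
Node u (S = 149.5): V_u = 1/1.07·[0.5400·58.8360 + 0.4600·5.2890] = 31.9667
Node d (S = 92): V_d = 1/1.07·[0.5400·5.2890 + 0.4600·0.0000] = 2.6692
Node 0 (S = 115): V_0 = 1/1.07·[0.5400·31.9667 + 0.4600·2.6692] = 17.2802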